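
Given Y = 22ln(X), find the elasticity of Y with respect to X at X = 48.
Elasticity = 1/ln(48) ≈ 0.2583

Elasticity = (dY/dX) · (X/Y)

dY/dX = 22/X
At X = 48: dY/dX = 11/24, Y = 22·ln(48)

Elasticity = (11/24) · (48 / (22·ln(48))) = 1/ln(48) ≈ 0.2583

Interpretation: for a small percentage change in X, the percentage change in Y is approximately 0.26 times as large.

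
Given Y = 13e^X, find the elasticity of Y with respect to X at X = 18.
Elasticity = 18

Elasticity = (dY/dX) · (X/Y)

dY/dX = 13·e^X
At X = 18: dY/dX = 13·e^18, Y = 13·e^18

Elasticity = (13·e^18) · (18 / (13·e^18)) = 18

Interpretation: for a small percentage change in X, the percentage change in Y is approximately 18.00 times as large.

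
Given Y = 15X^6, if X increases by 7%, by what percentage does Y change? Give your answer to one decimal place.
50.1%

For Y = 15X^6:
If X → X(1 + 0.07)
Then Y → Y · (1 + 0.07)^6
     ≈ Y · 1.5007

Percentage change = ((1 + 0.07)^6 − 1) × 100% ≈ 50.1%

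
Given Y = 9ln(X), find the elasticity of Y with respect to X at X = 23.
Elasticity = 1/ln(23) ≈ 0.3189

Elasticity = (dY/dX) · (X/Y)

dY/dX = 9/X
At X = 23: dY/dX = 9/23, Y = 9·ln(23)

Elasticity = (9/23) · (23 / (9·ln(23))) = 1/ln(23) ≈ 0.3189

Interpretation: for a small percentage change in X, the percentage change in Y is approximately 0.32 times as large.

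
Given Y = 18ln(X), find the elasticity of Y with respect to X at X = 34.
Elasticity = 1/ln(34) ≈ 0.2836

Elasticity = (dY/dX) · (X/Y)

dY/dX = 18/X
At X = 34: dY/dX = 9/17, Y = 18·ln(34)

Elasticity = (9/17) · (34 / (18·ln(34))) = 1/ln(34) ≈ 0.2836

Interpretation: for a small percentage change in X, the percentage change in Y is approximately 0.28 times as large.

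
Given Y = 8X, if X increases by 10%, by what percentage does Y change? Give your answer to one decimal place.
10.0%

For Y = 8X:
If X → X(1 + 0.1)
Then Y → Y · (1 + 0.1)^1
     = Y · 1.1000

Percentage change = ((1 + 0.1)^1 − 1) × 100% = 10.0%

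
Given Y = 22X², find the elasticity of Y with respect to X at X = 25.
Elasticity = 2

Elasticity = (dY/dX) · (X/Y)

dY/dX = 44·X
At X = 25: dY/dX = 1100, Y = 13750

Elasticity = 1100 · (25 / 13750) = 2

Interpretation: for a small percentage change in X, the percentage change in Y is approximately 2.00 times as large.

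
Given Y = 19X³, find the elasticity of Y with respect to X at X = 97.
Elasticity = 3

Elasticity = (dY/dX) · (X/Y)

dY/dX = 57·X²
At X = 97: dY/dX = 536313, Y = 17340787

Elasticity = 536313 · (97 / 17340787) = 3

Interpretation: for a small percentage change in X, the percentage change in Y is approximately 3.00 times as large.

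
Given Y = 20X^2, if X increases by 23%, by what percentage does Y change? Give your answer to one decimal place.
51.3%

For Y = 20X^2:
If X → X(1 + 0.23)
Then Y → Y · (1 + 0.23)^2
     = Y · 1.5129

Percentage change = ((1 + 0.23)^2 − 1) × 100% ≈ 51.3%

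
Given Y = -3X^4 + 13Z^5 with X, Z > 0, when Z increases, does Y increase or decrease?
Y increases

Taking the partial derivative:
∂Y/∂Z = 65Z^4

∂Y/∂Z = 65Z^4 > 0 (assuming positive values)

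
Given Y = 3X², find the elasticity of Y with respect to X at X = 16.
Elasticity = 2

Elasticity = (dY/dX) · (X/Y)

dY/dX = 6·X
At X = 16: dY/dX = 96, Y = 768

Elasticity = 96 · (16 / 768) = 2

Interpretation: for a small percentage change in X, the percentage change in Y is approximately 2.00 times as large.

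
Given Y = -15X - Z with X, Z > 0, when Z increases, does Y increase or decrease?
Y decreases

Taking the partial derivative:
∂Y/∂Z = -1

∂Y/∂Z = -1 < 0 (assuming positive values)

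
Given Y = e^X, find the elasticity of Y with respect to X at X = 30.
Elasticity = 30

Elasticity = (dY/dX) · (X/Y)

dY/dX = e^X
At X = 30: dY/dX = e^30, Y = e^30

Elasticity = (e^30) · (30 / (e^30)) = 30

Interpretation: for a small percentage change in X, the percentage change in Y is approximately 30.00 times as large.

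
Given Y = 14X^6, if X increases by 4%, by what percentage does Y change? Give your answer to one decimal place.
26.5%

For Y = 14X^6:
If X → X(1 + 0.04)
Then Y → Y · (1 + 0.04)^6
     ≈ Y · 1.2653

Percentage change = ((1 + 0.04)^6 − 1) × 100% ≈ 26.5%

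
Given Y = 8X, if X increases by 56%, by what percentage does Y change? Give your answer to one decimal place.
56.0%

For Y = 8X:
If X → X(1 + 0.56)
Then Y → Y · (1 + 0.56)^1
     = Y · 1.5600

Percentage change = ((1 + 0.56)^1 − 1) × 100% = 56.0%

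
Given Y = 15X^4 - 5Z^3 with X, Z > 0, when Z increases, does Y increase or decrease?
Y decreases

Taking the partial derivative:
∂Y/∂Z = -15Z^2

∂Y/∂Z = -15Z^2 < 0 (assuming positive values)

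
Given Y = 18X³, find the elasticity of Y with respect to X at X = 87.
Elasticity = 3

Elasticity = (dY/dX) · (X/Y)

dY/dX = 54·X²
At X = 87: dY/dX = 408726, Y = 11853054

Elasticity = 408726 · (87 / 11853054) = 3

Interpretation: for a small percentage change in X, the percentage change in Y is approximately 3.00 times as large.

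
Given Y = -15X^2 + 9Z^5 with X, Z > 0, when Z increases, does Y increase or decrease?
Y increases

Taking the partial derivative:
∂Y/∂Z = 45Z^4

∂Y/∂Z = 45Z^4 > 0 (assuming positive values)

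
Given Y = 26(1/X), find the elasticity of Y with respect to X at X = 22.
Elasticity = -1

Elasticity = (dY/dX) · (X/Y)

dY/dX = -26/X²
At X = 22: dY/dX = -13/242, Y = 13/11

Elasticity = (-13/242) · (22 / (13/11)) = -1

Interpretation: for a small percentage change in X, the percentage change in Y is approximately -1.00 times as large.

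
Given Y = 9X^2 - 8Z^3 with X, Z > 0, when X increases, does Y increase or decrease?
Y increases

Taking the partial derivative:
∂Y/∂X = 18X

∂Y/∂X = 18X > 0 (assuming positive values)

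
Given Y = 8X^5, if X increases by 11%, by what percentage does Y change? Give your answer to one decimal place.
68.5%

For Y = 8X^5:
If X → X(1 + 0.11)
Then Y → Y · (1 + 0.11)^5
     ≈ Y · 1.6851

Percentage change = ((1 + 0.11)^5 − 1) × 100% ≈ 68.5%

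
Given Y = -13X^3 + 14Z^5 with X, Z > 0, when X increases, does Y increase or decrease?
Y decreases

Taking the partial derivative:
∂Y/∂X = -39X^2

∂Y/∂X = -39X^2 < 0 (assuming positive values)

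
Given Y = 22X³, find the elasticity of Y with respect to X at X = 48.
Elasticity = 3

Elasticity = (dY/dX) · (X/Y)

dY/dX = 66·X²
At X = 48: dY/dX = 152064, Y = 2433024

Elasticity = 152064 · (48 / 2433024) = 3

Interpretation: for a small percentage change in X, the percentage change in Y is approximately 3.00 times as large.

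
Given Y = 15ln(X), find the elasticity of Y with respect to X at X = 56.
Elasticity = 1/ln(56) ≈ 0.2484

Elasticity = (dY/dX) · (X/Y)

dY/dX = 15/X
At X = 56: dY/dX = 15/56, Y = 15·ln(56)

Elasticity = (15/56) · (56 / (15·ln(56))) = 1/ln(56) ≈ 0.2484

Interpretation: for a small percentage change in X, the percentage change in Y is approximately 0.25 times as large.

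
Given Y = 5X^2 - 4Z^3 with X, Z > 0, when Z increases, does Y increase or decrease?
Y decreases

Taking the partial derivative:
∂Y/∂Z = -12Z^2

∂Y/∂Z = -12Z^2 < 0 (assuming positive values)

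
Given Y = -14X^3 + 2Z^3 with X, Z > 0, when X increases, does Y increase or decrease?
Y decreases

Taking the partial derivative:
∂Y/∂X = -42X^2

∂Y/∂X = -42X^2 < 0 (assuming positive values)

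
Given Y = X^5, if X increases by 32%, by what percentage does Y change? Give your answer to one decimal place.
300.7%

For Y = X^5:
If X → X(1 + 0.32)
Then Y → Y · (1 + 0.32)^5
     ≈ Y · 4.0075

Percentage change = ((1 + 0.32)^5 − 1) × 100% ≈ 300.7%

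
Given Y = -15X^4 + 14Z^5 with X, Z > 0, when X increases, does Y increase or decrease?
Y decreases

Taking the partial derivative:
∂Y/∂X = -60X^3

∂Y/∂X = -60X^3 < 0 (assuming positive values)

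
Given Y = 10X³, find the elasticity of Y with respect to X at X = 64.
Elasticity = 3

Elasticity = (dY/dX) · (X/Y)

dY/dX = 30·X²
At X = 64: dY/dX = 122880, Y = 2621440

Elasticity = 122880 · (64 / 2621440) = 3

Interpretation: for a small percentage change in X, the percentage change in Y is approximately 3.00 times as large.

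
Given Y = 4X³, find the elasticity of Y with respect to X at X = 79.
Elasticity = 3

Elasticity = (dY/dX) · (X/Y)

dY/dX = 12·X²
At X = 79: dY/dX = 74892, Y = 1972156

Elasticity = 74892 · (79 / 1972156) = 3

Interpretation: for a small percentage change in X, the percentage change in Y is approximately 3.00 times as large.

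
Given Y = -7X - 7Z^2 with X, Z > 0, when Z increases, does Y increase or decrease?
Y decreases

Taking the partial derivative:
∂Y/∂Z = -14Z

∂Y/∂Z = -14Z < 0 (assuming positive values)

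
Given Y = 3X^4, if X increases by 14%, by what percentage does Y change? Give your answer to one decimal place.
68.9%

For Y = 3X^4:
If X → X(1 + 0.14)
Then Y → Y · (1 + 0.14)^4
     ≈ Y · 1.6890

Percentage change = ((1 + 0.14)^4 − 1) × 100% ≈ 68.9%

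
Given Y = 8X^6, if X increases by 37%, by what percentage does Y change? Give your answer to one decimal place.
561.2%

For Y = 8X^6:
If X → X(1 + 0.37)
Then Y → Y · (1 + 0.37)^6
     ≈ Y · 6.6119

Percentage change = ((1 + 0.37)^6 − 1) × 100% ≈ 561.2%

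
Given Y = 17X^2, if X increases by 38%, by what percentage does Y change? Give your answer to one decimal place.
90.4%

For Y = 17X^2:
If X → X(1 + 0.38)
Then Y → Y · (1 + 0.38)^2
     = Y · 1.9044

Percentage change = ((1 + 0.38)^2 − 1) × 100% ≈ 90.4%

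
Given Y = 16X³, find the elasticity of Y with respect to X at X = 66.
Elasticity = 3

Elasticity = (dY/dX) · (X/Y)

dY/dX = 48·X²
At X = 66: dY/dX = 209088, Y = 4599936

Elasticity = 209088 · (66 / 4599936) = 3

Interpretation: for a small percentage change in X, the percentage change in Y is approximately 3.00 times as large.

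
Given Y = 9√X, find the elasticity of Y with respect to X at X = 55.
Elasticity = 1/2

Elasticity = (dY/dX) · (X/Y)

dY/dX = 9/(2·√X)
At X = 55: dY/dX = 9·√55/110, Y = 9·√55

Elasticity = (9·√55/110) · (55 / (9·√55)) = 1/2

Interpretation: for a small percentage change in X, the percentage change in Y is approximately 0.50 times as large.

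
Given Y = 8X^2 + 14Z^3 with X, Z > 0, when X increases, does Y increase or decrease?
Y increases

Taking the partial derivative:
∂Y/∂X = 16X

∂Y/∂X = 16X > 0 (assuming positive values)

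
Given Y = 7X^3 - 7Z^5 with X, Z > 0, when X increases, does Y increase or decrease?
Y increases

Taking the partial derivative:
∂Y/∂X = 21X^2

∂Y/∂X = 21X^2 > 0 (assuming positive values)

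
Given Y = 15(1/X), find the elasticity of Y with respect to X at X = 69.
Elasticity = -1

Elasticity = (dY/dX) · (X/Y)

dY/dX = -15/X²
At X = 69: dY/dX = -5/1587, Y = 5/23

Elasticity = (-5/1587) · (69 / (5/23)) = -1

Interpretation: for a small percentage change in X, the percentage change in Y is approximately -1.00 times as large.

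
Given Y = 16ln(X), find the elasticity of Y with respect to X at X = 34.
Elasticity = 1/ln(34) ≈ 0.2836

Elasticity = (dY/dX) · (X/Y)

dY/dX = 16/X
At X = 34: dY/dX = 8/17, Y = 16·ln(34)

Elasticity = (8/17) · (34 / (16·ln(34))) = 1/ln(34) ≈ 0.2836

Interpretation: for a small percentage change in X, the percentage change in Y is approximately 0.28 times as large.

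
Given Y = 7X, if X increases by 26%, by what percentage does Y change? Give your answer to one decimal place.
26.0%

For Y = 7X:
If X → X(1 + 0.26)
Then Y → Y · (1 + 0.26)^1
     = Y · 1.2600

Percentage change = ((1 + 0.26)^1 − 1) × 100% = 26.0%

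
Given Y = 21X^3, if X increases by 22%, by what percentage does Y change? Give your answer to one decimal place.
81.6%

For Y = 21X^3:
If X → X(1 + 0.22)
Then Y → Y · (1 + 0.22)^3
     ≈ Y · 1.8158

Percentage change = ((1 + 0.22)^3 − 1) × 100% ≈ 81.6%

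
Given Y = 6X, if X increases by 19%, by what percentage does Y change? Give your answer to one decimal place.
19.0%

For Y = 6X:
If X → X(1 + 0.19)
Then Y → Y · (1 + 0.19)^1
     = Y · 1.1900

Percentage change = ((1 + 0.19)^1 − 1) × 100% = 19.0%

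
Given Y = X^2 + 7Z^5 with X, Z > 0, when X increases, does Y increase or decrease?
Y increases

Taking the partial derivative:
∂Y/∂X = 2X

∂Y/∂X = 2X > 0 (assuming positive values)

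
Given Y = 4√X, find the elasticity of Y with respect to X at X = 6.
Elasticity = 1/2

Elasticity = (dY/dX) · (X/Y)

dY/dX = 2/√X
At X = 6: dY/dX = √6/3, Y = 4·√6

Elasticity = (√6/3) · (6 / (4·√6)) = 1/2

Interpretation: for a small percentage change in X, the percentage change in Y is approximately 0.50 times as large.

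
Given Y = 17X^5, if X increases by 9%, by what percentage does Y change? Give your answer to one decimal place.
53.9%

For Y = 17X^5:
If X → X(1 + 0.09)
Then Y → Y · (1 + 0.09)^5
     ≈ Y · 1.5386

Percentage change = ((1 + 0.09)^5 − 1) × 100% ≈ 53.9%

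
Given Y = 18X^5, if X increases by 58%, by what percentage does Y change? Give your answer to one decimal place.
884.7%

For Y = 18X^5:
If X → X(1 + 0.58)
Then Y → Y · (1 + 0.58)^5
     ≈ Y · 9.8466

Percentage change = ((1 + 0.58)^5 − 1) × 100% ≈ 884.7%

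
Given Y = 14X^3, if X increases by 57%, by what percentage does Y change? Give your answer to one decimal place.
287.0%

For Y = 14X^3:
If X → X(1 + 0.57)
Then Y → Y · (1 + 0.57)^3
     ≈ Y · 3.8699

Percentage change = ((1 + 0.57)^3 − 1) × 100% ≈ 287.0%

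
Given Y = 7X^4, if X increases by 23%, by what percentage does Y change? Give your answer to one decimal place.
128.9%

For Y = 7X^4:
If X → X(1 + 0.23)
Then Y → Y · (1 + 0.23)^4
     ≈ Y · 2.2889

Percentage change = ((1 + 0.23)^4 − 1) × 100% ≈ 128.9%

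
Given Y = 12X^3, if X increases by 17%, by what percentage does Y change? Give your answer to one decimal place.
60.2%

For Y = 12X^3:
If X → X(1 + 0.17)
Then Y → Y · (1 + 0.17)^3
     ≈ Y · 1.6016

Percentage change = ((1 + 0.17)^3 − 1) × 100% ≈ 60.2%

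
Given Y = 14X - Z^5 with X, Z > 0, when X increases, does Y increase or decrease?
Y increases

Taking the partial derivative:
∂Y/∂X = 14

∂Y/∂X = 14 > 0 (assuming positive values)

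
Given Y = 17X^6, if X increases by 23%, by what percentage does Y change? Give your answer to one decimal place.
246.3%

For Y = 17X^6:
If X → X(1 + 0.23)
Then Y → Y · (1 + 0.23)^6
     ≈ Y · 3.4628

Percentage change = ((1 + 0.23)^6 − 1) × 100% ≈ 246.3%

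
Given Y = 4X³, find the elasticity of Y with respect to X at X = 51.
Elasticity = 3

Elasticity = (dY/dX) · (X/Y)

dY/dX = 12·X²
At X = 51: dY/dX = 31212, Y = 530604

Elasticity = 31212 · (51 / 530604) = 3

Interpretation: for a small percentage change in X, the percentage change in Y is approximately 3.00 times as large.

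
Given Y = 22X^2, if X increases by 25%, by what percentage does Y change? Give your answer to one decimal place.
56.3%

For Y = 22X^2:
If X → X(1 + 0.25)
Then Y → Y · (1 + 0.25)^2
     = Y · 1.5625

Percentage change = ((1 + 0.25)^2 − 1) × 100% ≈ 56.3%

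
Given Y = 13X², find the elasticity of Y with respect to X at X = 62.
Elasticity = 2

Elasticity = (dY/dX) · (X/Y)

dY/dX = 26·X
At X = 62: dY/dX = 1612, Y = 49972

Elasticity = 1612 · (62 / 49972) = 2

Interpretation: for a small percentage change in X, the percentage change in Y is approximately 2.00 times as large.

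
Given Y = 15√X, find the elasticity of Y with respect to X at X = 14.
Elasticity = 1/2

Elasticity = (dY/dX) · (X/Y)

dY/dX = 15/(2·√X)
At X = 14: dY/dX = 15·√14/28, Y = 15·√14

Elasticity = (15·√14/28) · (14 / (15·√14)) = 1/2

Interpretation: for a small percentage change in X, the percentage change in Y is approximately 0.50 times as large.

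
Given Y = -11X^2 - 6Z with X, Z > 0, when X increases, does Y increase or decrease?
Y decreases

Taking the partial derivative:
∂Y/∂X = -22X

∂Y/∂X = -22X < 0 (assuming positive values)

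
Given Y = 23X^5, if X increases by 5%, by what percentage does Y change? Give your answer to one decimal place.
27.6%

For Y = 23X^5:
If X → X(1 + 0.05)
Then Y → Y · (1 + 0.05)^5
     ≈ Y · 1.2763

Percentage change = ((1 + 0.05)^5 − 1) × 100% ≈ 27.6%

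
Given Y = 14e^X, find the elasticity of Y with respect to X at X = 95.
Elasticity = 95

Elasticity = (dY/dX) · (X/Y)

dY/dX = 14·e^X
At X = 95: dY/dX = 14·e^95, Y = 14·e^95

Elasticity = (14·e^95) · (95 / (14·e^95)) = 95

Interpretation: for a small percentage change in X, the percentage change in Y is approximately 95.00 times as large.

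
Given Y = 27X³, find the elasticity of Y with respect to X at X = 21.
Elasticity = 3

Elasticity = (dY/dX) · (X/Y)

dY/dX = 81·X²
At X = 21: dY/dX = 35721, Y = 250047

Elasticity = 35721 · (21 / 250047) = 3

Interpretation: for a small percentage change in X, the percentage change in Y is approximately 3.00 times as large.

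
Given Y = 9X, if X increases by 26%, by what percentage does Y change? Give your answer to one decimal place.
26.0%

For Y = 9X:
If X → X(1 + 0.26)
Then Y → Y · (1 + 0.26)^1
     = Y · 1.2600

Percentage change = ((1 + 0.26)^1 − 1) × 100% = 26.0%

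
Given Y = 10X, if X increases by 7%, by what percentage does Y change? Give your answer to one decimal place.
7.0%

For Y = 10X:
If X → X(1 + 0.07)
Then Y → Y · (1 + 0.07)^1
     = Y · 1.0700

Percentage change = ((1 + 0.07)^1 − 1) × 100% = 7.0%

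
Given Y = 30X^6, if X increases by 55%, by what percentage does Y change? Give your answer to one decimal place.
1286.7%

For Y = 30X^6:
If X → X(1 + 0.55)
Then Y → Y · (1 + 0.55)^6
     ≈ Y · 13.8672

Percentage change = ((1 + 0.55)^6 − 1) × 100% ≈ 1286.7%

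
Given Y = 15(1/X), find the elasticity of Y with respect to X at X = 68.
Elasticity = -1

Elasticity = (dY/dX) · (X/Y)

dY/dX = -15/X²
At X = 68: dY/dX = -15/4624, Y = 15/68

Elasticity = (-15/4624) · (68 / (15/68)) = -1

Interpretation: for a small percentage change in X, the percentage change in Y is approximately -1.00 times as large.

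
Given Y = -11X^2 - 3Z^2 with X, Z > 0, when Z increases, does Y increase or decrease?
Y decreases

Taking the partial derivative:
∂Y/∂Z = -6Z

∂Y/∂Z = -6Z < 0 (assuming positive values)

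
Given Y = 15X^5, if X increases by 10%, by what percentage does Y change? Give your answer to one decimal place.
61.1%

For Y = 15X^5:
If X → X(1 + 0.1)
Then Y → Y · (1 + 0.1)^5
     ≈ Y · 1.6105

Percentage change = ((1 + 0.1)^5 − 1) × 100% ≈ 61.1%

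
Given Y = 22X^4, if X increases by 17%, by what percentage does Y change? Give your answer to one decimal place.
87.4%

For Y = 22X^4:
If X → X(1 + 0.17)
Then Y → Y · (1 + 0.17)^4
     ≈ Y · 1.8739

Percentage change = ((1 + 0.17)^4 − 1) × 100% ≈ 87.4%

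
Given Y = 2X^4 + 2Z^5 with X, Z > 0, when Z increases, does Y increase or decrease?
Y increases

Taking the partial derivative:
∂Y/∂Z = 10Z^4

∂Y/∂Z = 10Z^4 > 0 (assuming positive values)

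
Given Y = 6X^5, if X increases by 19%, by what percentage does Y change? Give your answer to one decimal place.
138.6%

For Y = 6X^5:
If X → X(1 + 0.19)
Then Y → Y · (1 + 0.19)^5
     ≈ Y · 2.3864

Percentage change = ((1 + 0.19)^5 − 1) × 100% ≈ 138.6%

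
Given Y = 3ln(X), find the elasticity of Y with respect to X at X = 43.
Elasticity = 1/ln(43) ≈ 0.2659

Elasticity = (dY/dX) · (X/Y)

dY/dX = 3/X
At X = 43: dY/dX = 3/43, Y = 3·ln(43)

Elasticity = (3/43) · (43 / (3·ln(43))) = 1/ln(43) ≈ 0.2659

Interpretation: for a small percentage change in X, the percentage change in Y is approximately 0.27 times as large.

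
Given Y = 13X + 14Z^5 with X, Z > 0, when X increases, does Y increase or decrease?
Y increases

Taking the partial derivative:
∂Y/∂X = 13

∂Y/∂X = 13 > 0 (assuming positive values)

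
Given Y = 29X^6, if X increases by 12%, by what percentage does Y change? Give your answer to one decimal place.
97.4%

For Y = 29X^6:
If X → X(1 + 0.12)
Then Y → Y · (1 + 0.12)^6
     ≈ Y · 1.9738

Percentage change = ((1 + 0.12)^6 − 1) × 100% ≈ 97.4%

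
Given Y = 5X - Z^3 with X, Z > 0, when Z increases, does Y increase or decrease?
Y decreases

Taking the partial derivative:
∂Y/∂Z = -3Z^2

∂Y/∂Z = -3Z^2 < 0 (assuming positive values)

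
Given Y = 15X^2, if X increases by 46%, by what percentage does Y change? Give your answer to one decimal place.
113.2%

For Y = 15X^2:
If X → X(1 + 0.46)
Then Y → Y · (1 + 0.46)^2
     = Y · 2.1316

Percentage change = ((1 + 0.46)^2 − 1) × 100% ≈ 113.2%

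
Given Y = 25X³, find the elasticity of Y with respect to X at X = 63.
Elasticity = 3

Elasticity = (dY/dX) · (X/Y)

dY/dX = 75·X²
At X = 63: dY/dX = 297675, Y = 6251175

Elasticity = 297675 · (63 / 6251175) = 3

Interpretation: for a small percentage change in X, the percentage change in Y is approximately 3.00 times as large.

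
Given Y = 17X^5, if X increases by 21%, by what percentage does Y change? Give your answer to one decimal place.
159.4%

For Y = 17X^5:
If X → X(1 + 0.21)
Then Y → Y · (1 + 0.21)^5
     ≈ Y · 2.5937

Percentage change = ((1 + 0.21)^5 − 1) × 100% ≈ 159.4%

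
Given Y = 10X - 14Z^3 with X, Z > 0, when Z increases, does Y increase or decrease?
Y decreases

Taking the partial derivative:
∂Y/∂Z = -42Z^2

∂Y/∂Z = -42Z^2 < 0 (assuming positive values)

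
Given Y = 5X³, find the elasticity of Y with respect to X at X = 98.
Elasticity = 3

Elasticity = (dY/dX) · (X/Y)

dY/dX = 15·X²
At X = 98: dY/dX = 144060, Y = 4705960

Elasticity = 144060 · (98 / 4705960) = 3

Interpretation: for a small percentage change in X, the percentage change in Y is approximately 3.00 times as large.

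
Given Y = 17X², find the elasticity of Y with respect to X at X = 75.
Elasticity = 2

Elasticity = (dY/dX) · (X/Y)

dY/dX = 34·X
At X = 75: dY/dX = 2550, Y = 95625

Elasticity = 2550 · (75 / 95625) = 2

Interpretation: for a small percentage change in X, the percentage change in Y is approximately 2.00 times as large.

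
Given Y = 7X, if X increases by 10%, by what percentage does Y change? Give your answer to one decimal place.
10.0%

For Y = 7X:
If X → X(1 + 0.1)
Then Y → Y · (1 + 0.1)^1
     = Y · 1.1000

Percentage change = ((1 + 0.1)^1 − 1) × 100% = 10.0%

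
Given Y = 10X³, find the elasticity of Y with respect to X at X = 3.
Elasticity = 3

Elasticity = (dY/dX) · (X/Y)

dY/dX = 30·X²
At X = 3: dY/dX = 270, Y = 270

Elasticity = 270 · (3 / 270) = 3

Interpretation: for a small percentage change in X, the percentage change in Y is approximately 3.00 times as large.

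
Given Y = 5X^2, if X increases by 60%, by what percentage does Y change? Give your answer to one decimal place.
156.0%

For Y = 5X^2:
If X → X(1 + 0.6)
Then Y → Y · (1 + 0.6)^2
     = Y · 2.5600

Percentage change = ((1 + 0.6)^2 − 1) × 100% = 156.0%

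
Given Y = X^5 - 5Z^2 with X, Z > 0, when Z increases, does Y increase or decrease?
Y decreases

Taking the partial derivative:
∂Y/∂Z = -10Z

∂Y/∂Z = -10Z < 0 (assuming positive values)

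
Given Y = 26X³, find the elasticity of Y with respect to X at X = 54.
Elasticity = 3

Elasticity = (dY/dX) · (X/Y)

dY/dX = 78·X²
At X = 54: dY/dX = 227448, Y = 4094064

Elasticity = 227448 · (54 / 4094064) = 3

Interpretation: for a small percentage change in X, the percentage change in Y is approximately 3.00 times as large.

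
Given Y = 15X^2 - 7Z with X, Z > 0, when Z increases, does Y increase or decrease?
Y decreases

Taking the partial derivative:
∂Y/∂Z = -7

∂Y/∂Z = -7 < 0 (assuming positive values)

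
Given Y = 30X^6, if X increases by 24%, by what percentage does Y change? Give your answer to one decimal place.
263.5%

For Y = 30X^6:
If X → X(1 + 0.24)
Then Y → Y · (1 + 0.24)^6
     ≈ Y · 3.6352

Percentage change = ((1 + 0.24)^6 − 1) × 100% ≈ 263.5%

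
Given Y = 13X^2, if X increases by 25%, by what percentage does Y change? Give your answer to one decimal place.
56.3%

For Y = 13X^2:
If X → X(1 + 0.25)
Then Y → Y · (1 + 0.25)^2
     = Y · 1.5625

Percentage change = ((1 + 0.25)^2 − 1) × 100% ≈ 56.3%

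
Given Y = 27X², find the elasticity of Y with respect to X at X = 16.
Elasticity = 2

Elasticity = (dY/dX) · (X/Y)

dY/dX = 54·X
At X = 16: dY/dX = 864, Y = 6912

Elasticity = 864 · (16 / 6912) = 2

Interpretation: for a small percentage change in X, the percentage change in Y is approximately 2.00 times as large.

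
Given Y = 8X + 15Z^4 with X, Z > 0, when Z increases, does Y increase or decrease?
Y increases

Taking the partial derivative:
∂Y/∂Z = 60Z^3

∂Y/∂Z = 60Z^3 > 0 (assuming positive values)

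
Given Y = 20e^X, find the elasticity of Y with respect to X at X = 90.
Elasticity = 90

Elasticity = (dY/dX) · (X/Y)

dY/dX = 20·e^X
At X = 90: dY/dX = 20·e^90, Y = 20·e^90

Elasticity = (20·e^90) · (90 / (20·e^90)) = 90

Interpretation: for a small percentage change in X, the percentage change in Y is approximately 90.00 times as large.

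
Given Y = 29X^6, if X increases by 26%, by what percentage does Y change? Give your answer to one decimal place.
300.2%

For Y = 29X^6:
If X → X(1 + 0.26)
Then Y → Y · (1 + 0.26)^6
     ≈ Y · 4.0015

Percentage change = ((1 + 0.26)^6 − 1) × 100% ≈ 300.2%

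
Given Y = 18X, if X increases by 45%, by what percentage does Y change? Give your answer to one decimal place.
45.0%

For Y = 18X:
If X → X(1 + 0.45)
Then Y → Y · (1 + 0.45)^1
     = Y · 1.4500

Percentage change = ((1 + 0.45)^1 − 1) × 100% = 45.0%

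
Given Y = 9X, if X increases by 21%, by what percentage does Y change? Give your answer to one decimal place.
21.0%

For Y = 9X:
If X → X(1 + 0.21)
Then Y → Y · (1 + 0.21)^1
     = Y · 1.2100

Percentage change = ((1 + 0.21)^1 − 1) × 100% = 21.0%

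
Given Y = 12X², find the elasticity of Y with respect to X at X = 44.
Elasticity = 2

Elasticity = (dY/dX) · (X/Y)

dY/dX = 24·X
At X = 44: dY/dX = 1056, Y = 23232

Elasticity = 1056 · (44 / 23232) = 2

Interpretation: for a small percentage change in X, the percentage change in Y is approximately 2.00 times as large.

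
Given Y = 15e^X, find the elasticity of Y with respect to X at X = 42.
Elasticity = 42

Elasticity = (dY/dX) · (X/Y)

dY/dX = 15·e^X
At X = 42: dY/dX = 15·e^42, Y = 15·e^42

Elasticity = (15·e^42) · (42 / (15·e^42)) = 42

Interpretation: for a small percentage change in X, the percentage change in Y is approximately 42.00 times as large.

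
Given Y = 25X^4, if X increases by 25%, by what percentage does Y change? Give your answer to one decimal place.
144.1%

For Y = 25X^4:
If X → X(1 + 0.25)
Then Y → Y · (1 + 0.25)^4
     ≈ Y · 2.4414

Percentage change = ((1 + 0.25)^4 − 1) × 100% ≈ 144.1%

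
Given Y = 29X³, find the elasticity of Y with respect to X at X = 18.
Elasticity = 3

Elasticity = (dY/dX) · (X/Y)

dY/dX = 87·X²
At X = 18: dY/dX = 28188, Y = 169128

Elasticity = 28188 · (18 / 169128) = 3

Interpretation: for a small percentage change in X, the percentage change in Y is approximately 3.00 times as large.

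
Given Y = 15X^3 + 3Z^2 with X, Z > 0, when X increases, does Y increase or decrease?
Y increases

Taking the partial derivative:
∂Y/∂X = 45X^2

∂Y/∂X = 45X^2 > 0 (assuming positive values)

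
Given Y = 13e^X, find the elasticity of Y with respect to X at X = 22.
Elasticity = 22

Elasticity = (dY/dX) · (X/Y)

dY/dX = 13·e^X
At X = 22: dY/dX = 13·e^22, Y = 13·e^22

Elasticity = (13·e^22) · (22 / (13·e^22)) = 22

Interpretation: for a small percentage change in X, the percentage change in Y is approximately 22.00 times as large.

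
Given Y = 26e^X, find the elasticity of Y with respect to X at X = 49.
Elasticity = 49

Elasticity = (dY/dX) · (X/Y)

dY/dX = 26·e^X
At X = 49: dY/dX = 26·e^49, Y = 26·e^49

Elasticity = (26·e^49) · (49 / (26·e^49)) = 49

Interpretation: for a small percentage change in X, the percentage change in Y is approximately 49.00 times as large.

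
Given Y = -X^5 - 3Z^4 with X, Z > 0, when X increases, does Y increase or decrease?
Y decreases

Taking the partial derivative:
∂Y/∂X = -5X^4

∂Y/∂X = -5X^4 < 0 (assuming positive values)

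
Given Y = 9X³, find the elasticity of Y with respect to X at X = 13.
Elasticity = 3

Elasticity = (dY/dX) · (X/Y)

dY/dX = 27·X²
At X = 13: dY/dX = 4563, Y = 19773

Elasticity = 4563 · (13 / 19773) = 3

Interpretation: for a small percentage change in X, the percentage change in Y is approximately 3.00 times as large.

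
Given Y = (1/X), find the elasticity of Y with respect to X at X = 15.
Elasticity = -1

Elasticity = (dY/dX) · (X/Y)

dY/dX = -1/X²
At X = 15: dY/dX = -1/225, Y = 1/15

Elasticity = (-1/225) · (15 / (1/15)) = -1

Interpretation: for a small percentage change in X, the percentage change in Y is approximately -1.00 times as large.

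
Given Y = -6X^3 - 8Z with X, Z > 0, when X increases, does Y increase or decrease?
Y decreases

Taking the partial derivative:
∂Y/∂X = -18X^2

∂Y/∂X = -18X^2 < 0 (assuming positive values)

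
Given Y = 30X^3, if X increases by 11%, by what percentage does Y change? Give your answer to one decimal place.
36.8%

For Y = 30X^3:
If X → X(1 + 0.11)
Then Y → Y · (1 + 0.11)^3
     ≈ Y · 1.3676

Percentage change = ((1 + 0.11)^3 − 1) × 100% ≈ 36.8%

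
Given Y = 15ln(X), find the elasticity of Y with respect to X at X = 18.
Elasticity = 1/ln(18) ≈ 0.3460

Elasticity = (dY/dX) · (X/Y)

dY/dX = 15/X
At X = 18: dY/dX = 5/6, Y = 15·ln(18)

Elasticity = (5/6) · (18 / (15·ln(18))) = 1/ln(18) ≈ 0.3460

Interpretation: for a small percentage change in X, the percentage change in Y is approximately 0.35 times as large.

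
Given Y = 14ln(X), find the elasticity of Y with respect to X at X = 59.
Elasticity = 1/ln(59) ≈ 0.2452

Elasticity = (dY/dX) · (X/Y)

dY/dX = 14/X
At X = 59: dY/dX = 14/59, Y = 14·ln(59)

Elasticity = (14/59) · (59 / (14·ln(59))) = 1/ln(59) ≈ 0.2452

Interpretation: for a small percentage change in X, the percentage change in Y is approximately 0.25 times as large.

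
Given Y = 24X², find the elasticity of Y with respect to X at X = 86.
Elasticity = 2

Elasticity = (dY/dX) · (X/Y)

dY/dX = 48·X
At X = 86: dY/dX = 4128, Y = 177504

Elasticity = 4128 · (86 / 177504) = 2

Interpretation: for a small percentage change in X, the percentage change in Y is approximately 2.00 times as large.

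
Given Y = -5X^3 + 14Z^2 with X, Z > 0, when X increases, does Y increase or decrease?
Y decreases

Taking the partial derivative:
∂Y/∂X = -15X^2

∂Y/∂X = -15X^2 < 0 (assuming positive values)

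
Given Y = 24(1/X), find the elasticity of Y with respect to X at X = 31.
Elasticity = -1

Elasticity = (dY/dX) · (X/Y)

dY/dX = -24/X²
At X = 31: dY/dX = -24/961, Y = 24/31

Elasticity = (-24/961) · (31 / (24/31)) = -1

Interpretation: for a small percentage change in X, the percentage change in Y is approximately -1.00 times as large.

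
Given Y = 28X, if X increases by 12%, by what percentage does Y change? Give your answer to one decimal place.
12.0%

For Y = 28X:
If X → X(1 + 0.12)
Then Y → Y · (1 + 0.12)^1
     = Y · 1.1200

Percentage change = ((1 + 0.12)^1 − 1) × 100% = 12.0%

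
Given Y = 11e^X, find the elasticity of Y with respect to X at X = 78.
Elasticity = 78

Elasticity = (dY/dX) · (X/Y)

dY/dX = 11·e^X
At X = 78: dY/dX = 11·e^78, Y = 11·e^78

Elasticity = (11·e^78) · (78 / (11·e^78)) = 78

Interpretation: for a small percentage change in X, the percentage change in Y is approximately 78.00 times as large.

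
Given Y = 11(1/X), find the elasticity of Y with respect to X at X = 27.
Elasticity = -1

Elasticity = (dY/dX) · (X/Y)

dY/dX = -11/X²
At X = 27: dY/dX = -11/729, Y = 11/27

Elasticity = (-11/729) · (27 / (11/27)) = -1

Interpretation: for a small percentage change in X, the percentage change in Y is approximately -1.00 times as large.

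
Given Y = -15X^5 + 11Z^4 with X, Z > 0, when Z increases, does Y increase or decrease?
Y increases

Taking the partial derivative:
∂Y/∂Z = 44Z^3

∂Y/∂Z = 44Z^3 > 0 (assuming positive values)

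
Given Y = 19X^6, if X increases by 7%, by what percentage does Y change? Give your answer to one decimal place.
50.1%

For Y = 19X^6:
If X → X(1 + 0.07)
Then Y → Y · (1 + 0.07)^6
     ≈ Y · 1.5007

Percentage change = ((1 + 0.07)^6 − 1) × 100% ≈ 50.1%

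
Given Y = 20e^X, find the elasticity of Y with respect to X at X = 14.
Elasticity = 14

Elasticity = (dY/dX) · (X/Y)

dY/dX = 20·e^X
At X = 14: dY/dX = 20·e^14, Y = 20·e^14

Elasticity = (20·e^14) · (14 / (20·e^14)) = 14

Interpretation: for a small percentage change in X, the percentage change in Y is approximately 14.00 times as large.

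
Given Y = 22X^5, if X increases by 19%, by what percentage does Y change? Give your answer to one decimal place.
138.6%

For Y = 22X^5:
If X → X(1 + 0.19)
Then Y → Y · (1 + 0.19)^5
     ≈ Y · 2.3864

Percentage change = ((1 + 0.19)^5 − 1) × 100% ≈ 138.6%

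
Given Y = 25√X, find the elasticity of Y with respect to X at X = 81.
Elasticity = 1/2

Elasticity = (dY/dX) · (X/Y)

dY/dX = 25/(2·√X)
At X = 81: dY/dX = 25/18, Y = 225

Elasticity = (25/18) · (81 / 225) = 1/2

Interpretation: for a small percentage change in X, the percentage change in Y is approximately 0.50 times as large.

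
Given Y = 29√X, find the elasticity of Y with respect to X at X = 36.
Elasticity = 1/2

Elasticity = (dY/dX) · (X/Y)

dY/dX = 29/(2·√X)
At X = 36: dY/dX = 29/12, Y = 174

Elasticity = (29/12) · (36 / 174) = 1/2

Interpretation: for a small percentage change in X, the percentage change in Y is approximately 0.50 times as large.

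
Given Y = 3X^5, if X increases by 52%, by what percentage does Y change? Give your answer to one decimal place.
711.4%

For Y = 3X^5:
If X → X(1 + 0.52)
Then Y → Y · (1 + 0.52)^5
     ≈ Y · 8.1137

Percentage change = ((1 + 0.52)^5 − 1) × 100% ≈ 711.4%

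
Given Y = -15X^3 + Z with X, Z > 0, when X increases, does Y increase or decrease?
Y decreases

Taking the partial derivative:
∂Y/∂X = -45X^2

∂Y/∂X = -45X^2 < 0 (assuming positive values)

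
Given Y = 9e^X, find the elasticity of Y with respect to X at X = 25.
Elasticity = 25

Elasticity = (dY/dX) · (X/Y)

dY/dX = 9·e^X
At X = 25: dY/dX = 9·e^25, Y = 9·e^25

Elasticity = (9·e^25) · (25 / (9·e^25)) = 25

Interpretation: for a small percentage change in X, the percentage change in Y is approximately 25.00 times as large.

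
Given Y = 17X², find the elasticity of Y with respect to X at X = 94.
Elasticity = 2

Elasticity = (dY/dX) · (X/Y)

dY/dX = 34·X
At X = 94: dY/dX = 3196, Y = 150212

Elasticity = 3196 · (94 / 150212) = 2

Interpretation: for a small percentage change in X, the percentage change in Y is approximately 2.00 times as large.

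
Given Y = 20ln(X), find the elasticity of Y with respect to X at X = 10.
Elasticity = 1/ln(10) ≈ 0.4343

Elasticity = (dY/dX) · (X/Y)

dY/dX = 20/X
At X = 10: dY/dX = 2, Y = 20·ln(10)

Elasticity = 2 · (10 / (20·ln(10))) = 1/ln(10) ≈ 0.4343

Interpretation: for a small percentage change in X, the percentage change in Y is approximately 0.43 times as large.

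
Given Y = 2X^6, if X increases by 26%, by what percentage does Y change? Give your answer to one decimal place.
300.2%

For Y = 2X^6:
If X → X(1 + 0.26)
Then Y → Y · (1 + 0.26)^6
     ≈ Y · 4.0015

Percentage change = ((1 + 0.26)^6 − 1) × 100% ≈ 300.2%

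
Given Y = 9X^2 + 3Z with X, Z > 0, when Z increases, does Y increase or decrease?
Y increases

Taking the partial derivative:
∂Y/∂Z = 3

∂Y/∂Z = 3 > 0 (assuming positive values)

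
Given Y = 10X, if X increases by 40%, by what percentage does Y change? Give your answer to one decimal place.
40.0%

For Y = 10X:
If X → X(1 + 0.4)
Then Y → Y · (1 + 0.4)^1
     = Y · 1.4000

Percentage change = ((1 + 0.4)^1 − 1) × 100% = 40.0%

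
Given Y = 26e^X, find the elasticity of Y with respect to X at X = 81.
Elasticity = 81

Elasticity = (dY/dX) · (X/Y)

dY/dX = 26·e^X
At X = 81: dY/dX = 26·e^81, Y = 26·e^81

Elasticity = (26·e^81) · (81 / (26·e^81)) = 81

Interpretation: for a small percentage change in X, the percentage change in Y is approximately 81.00 times as large.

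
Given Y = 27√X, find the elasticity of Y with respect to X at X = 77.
Elasticity = 1/2

Elasticity = (dY/dX) · (X/Y)

dY/dX = 27/(2·√X)
At X = 77: dY/dX = 27·√77/154, Y = 27·√77

Elasticity = (27·√77/154) · (77 / (27·√77)) = 1/2

Interpretation: for a small percentage change in X, the percentage change in Y is approximately 0.50 times as large.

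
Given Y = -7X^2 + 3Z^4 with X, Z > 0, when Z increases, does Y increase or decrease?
Y increases

Taking the partial derivative:
∂Y/∂Z = 12Z^3

∂Y/∂Z = 12Z^3 > 0 (assuming positive values)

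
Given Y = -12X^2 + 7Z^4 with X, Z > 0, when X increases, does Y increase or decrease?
Y decreases

Taking the partial derivative:
∂Y/∂X = -24X

∂Y/∂X = -24X < 0 (assuming positive values)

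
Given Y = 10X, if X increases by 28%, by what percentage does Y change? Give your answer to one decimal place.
28.0%

For Y = 10X:
If X → X(1 + 0.28)
Then Y → Y · (1 + 0.28)^1
     = Y · 1.2800

Percentage change = ((1 + 0.28)^1 − 1) × 100% = 28.0%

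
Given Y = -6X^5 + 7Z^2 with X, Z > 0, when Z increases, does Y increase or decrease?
Y increases

Taking the partial derivative:
∂Y/∂Z = 14Z

∂Y/∂Z = 14Z > 0 (assuming positive values)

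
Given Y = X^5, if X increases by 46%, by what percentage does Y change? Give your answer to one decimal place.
563.4%

For Y = X^5:
If X → X(1 + 0.46)
Then Y → Y · (1 + 0.46)^5
     ≈ Y · 6.6338

Percentage change = ((1 + 0.46)^5 − 1) × 100% ≈ 563.4%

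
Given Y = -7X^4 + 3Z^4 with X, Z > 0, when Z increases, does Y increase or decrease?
Y increases

Taking the partial derivative:
∂Y/∂Z = 12Z^3

∂Y/∂Z = 12Z^3 > 0 (assuming positive values)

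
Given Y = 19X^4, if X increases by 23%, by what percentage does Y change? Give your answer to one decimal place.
128.9%

For Y = 19X^4:
If X → X(1 + 0.23)
Then Y → Y · (1 + 0.23)^4
     ≈ Y · 2.2889

Percentage change = ((1 + 0.23)^4 − 1) × 100% ≈ 128.9%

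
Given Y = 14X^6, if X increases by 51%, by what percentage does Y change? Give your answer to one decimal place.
1085.4%

For Y = 14X^6:
If X → X(1 + 0.51)
Then Y → Y · (1 + 0.51)^6
     ≈ Y · 11.8539

Percentage change = ((1 + 0.51)^6 − 1) × 100% ≈ 1085.4%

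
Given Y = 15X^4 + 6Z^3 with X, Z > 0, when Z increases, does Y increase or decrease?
Y increases

Taking the partial derivative:
∂Y/∂Z = 18Z^2

∂Y/∂Z = 18Z^2 > 0 (assuming positive values)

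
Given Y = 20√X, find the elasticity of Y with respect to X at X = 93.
Elasticity = 1/2

Elasticity = (dY/dX) · (X/Y)

dY/dX = 10/√X
At X = 93: dY/dX = 10·√93/93, Y = 20·√93

Elasticity = (10·√93/93) · (93 / (20·√93)) = 1/2

Interpretation: for a small percentage change in X, the percentage change in Y is approximately 0.50 times as large.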